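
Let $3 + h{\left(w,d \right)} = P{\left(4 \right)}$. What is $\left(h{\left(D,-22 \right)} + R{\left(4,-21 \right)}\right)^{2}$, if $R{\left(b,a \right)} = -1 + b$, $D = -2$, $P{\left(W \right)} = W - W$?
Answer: $0$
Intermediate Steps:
$P{\left(W \right)} = 0$
$h{\left(w,d \right)} = -3$ ($h{\left(w,d \right)} = -3 + 0 = -3$)
$\left(h{\left(D,-22 \right)} + R{\left(4,-21 \right)}\right)^{2} = \left(-3 + \left(-1 + 4\right)\right)^{2} = \left(-3 + 3\right)^{2} = 0^{2} = 0$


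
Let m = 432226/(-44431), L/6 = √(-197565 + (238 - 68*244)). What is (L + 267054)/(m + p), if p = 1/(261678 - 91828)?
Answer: -2015351145138900/73413541669 - 45279632100*I*√213919/73413541669 ≈ -27452.0 - 285.27*I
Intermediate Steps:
L = 6*I*√213919 (L = 6*√(-197565 + (238 - 68*244)) = 6*√(-197565 + (238 - 16592)) = 6*√(-197565 - 16354) = 6*√(-213919) = 6*(I*√213919) = 6*I*√213919 ≈ 2775.1*I)
m = -432226/44431 (m = 432226*(-1/44431) = -432226/44431 ≈ -9.7280)
p = 1/169850 ≈ 5.8875e-6
(L + 267054)/(m + p) = (6*I*√213919 + 267054)/(-432226/44431 + 1/169850) = (267054 + 6*I*√213919)/(-73413541669/7546605350) = (267054 + 6*I*√213919)*(-7546605350/73413541669) = -2015351145138900/73413541669 - 45279632100*I*√213919/73413541669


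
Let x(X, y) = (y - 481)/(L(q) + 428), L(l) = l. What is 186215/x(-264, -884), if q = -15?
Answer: -2197337/39 ≈ -56342.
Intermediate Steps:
x(X, y) = -481/413 + y/413 (x(X, y) = (y - 481)/(-15 + 428) = (-481 + y)/413 = (-481 + y)*(1/413) = -481/413 + y/413)
186215/x(-264, -884) = 186215/(-481/413 + (1/413)*(-884)) = 186215/(-481/413 - 884/413) = 186215/(-195/59) = 186215*(-59/195) = -2197337/39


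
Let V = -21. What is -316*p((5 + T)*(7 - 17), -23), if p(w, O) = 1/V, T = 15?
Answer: 316/21 ≈ 15.048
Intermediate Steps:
p(w, O) = -1/21 (p(w, O) = 1/(-21) = -1/21)
-316*p((5 + T)*(7 - 17), -23) = -316*(-1/21) = 316/21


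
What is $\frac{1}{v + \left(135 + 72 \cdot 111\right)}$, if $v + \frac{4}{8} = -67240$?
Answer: $- \frac{2}{118227} \approx -1.6917 \cdot 10^{-5}$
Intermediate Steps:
$v = - \frac{134481}{2}$ ($v = - \frac{1}{2} - 67240 = - \frac{134481}{2} \approx -67241.0$)
$\frac{1}{v + \left(135 + 72 \cdot 111\right)} = \frac{1}{- \frac{134481}{2} + \left(135 + 72 \cdot 111\right)} = \frac{1}{- \frac{134481}{2} + \left(135 + 7992\right)} = \frac{1}{- \frac{134481}{2} + 8127} = \frac{1}{- \frac{118227}{2}} = - \frac{2}{118227}$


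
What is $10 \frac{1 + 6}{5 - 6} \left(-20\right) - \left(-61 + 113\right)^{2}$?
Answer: $-1304$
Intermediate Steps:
$10 \frac{1 + 6}{5 - 6} \left(-20\right) - \left(-61 + 113\right)^{2} = 10 \frac{7}{-1} \left(-20\right) - 52^{2} = 10 \cdot 7 \left(-1\right) \left(-20\right) - 2704 = 10 \left(-7\right) \left(-20\right) - 2704 = \left(-70\right) \left(-20\right) - 2704 = 1400 - 2704 = -1304$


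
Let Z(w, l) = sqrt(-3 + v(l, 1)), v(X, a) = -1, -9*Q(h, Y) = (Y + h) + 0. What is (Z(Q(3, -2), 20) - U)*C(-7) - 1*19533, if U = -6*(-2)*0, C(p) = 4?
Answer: -19533 + 8*I ≈ -19533.0 + 8.0*I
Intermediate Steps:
Q(h, Y) = -Y/9 - h/9 (Q(h, Y) = -((Y + h) + 0)/9 = -(Y + h)/9 = -Y/9 - h/9)
Z(w, l) = 2*I (Z(w, l) = sqrt(-3 - 1) = sqrt(-4) = 2*I)
U = 0 (U = 12*0 = 0)
(Z(Q(3, -2), 20) - U)*C(-7) - 1*19533 = (2*I - 1*0)*4 - 1*19533 = (2*I + 0)*4 - 19533 = (2*I)*4 - 19533 = 8*I - 19533 = -19533 + 8*I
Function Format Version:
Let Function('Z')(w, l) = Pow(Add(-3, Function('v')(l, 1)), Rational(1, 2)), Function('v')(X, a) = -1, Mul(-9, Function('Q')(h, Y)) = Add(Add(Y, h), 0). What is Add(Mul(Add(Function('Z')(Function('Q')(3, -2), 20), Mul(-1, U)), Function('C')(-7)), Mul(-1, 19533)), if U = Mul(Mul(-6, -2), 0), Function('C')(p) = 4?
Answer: Add(-19533, Mul(8, I)) ≈ Add(-19533., Mul(8.0000, I))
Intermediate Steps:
Function('Q')(h, Y) = Add(Mul(Rational(-1, 9), Y), Mul(Rational(-1, 9), h)) (Function('Q')(h, Y) = Mul(Rational(-1, 9), Add(Add(Y, h), 0)) = Mul(Rational(-1, 9), Add(Y, h)) = Add(Mul(Rational(-1, 9), Y), Mul(Rational(-1, 9), h)))
Function('Z')(w, l) = Mul(2, I) (Function('Z')(w, l) = Pow(Add(-3, -1), Rational(1, 2)) = Pow(-4, Rational(1, 2)) = Mul(2, I))
U = 0 (U = Mul(12, 0) = 0)
Add(Mul(Add(Function('Z')(Function('Q')(3, -2), 20), Mul(-1, U)), Function('C')(-7)), Mul(-1, 19533)) = Add(Mul(Add(Mul(2, I), Mul(-1, 0)), 4), Mul(-1, 19533)) = Add(Mul(Add(Mul(2, I), 0), 4), -19533) = Add(Mul(Mul(2, I), 4), -19533) = Add(Mul(8, I), -19533) = Add(-19533, Mul(8, I))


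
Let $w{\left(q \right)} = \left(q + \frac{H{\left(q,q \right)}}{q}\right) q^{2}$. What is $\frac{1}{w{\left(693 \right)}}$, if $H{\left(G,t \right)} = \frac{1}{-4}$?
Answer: $\frac{4}{1331249535} \approx 3.0047 \cdot 10^{-9}$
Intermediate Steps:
$H{\left(G,t \right)} = - \frac{1}{4}$
$w{\left(q \right)} = q^{2} \left(q - \frac{1}{4 q}\right)$ ($w{\left(q \right)} = \left(q - \frac{1}{4 q}\right) q^{2} = q^{2} \left(q - \frac{1}{4 q}\right)$)
$\frac{1}{w{\left(693 \right)}} = \frac{1}{693^{3} - \frac{693}{4}} = \frac{1}{332812557 - \frac{693}{4}} = \frac{1}{\frac{1331249535}{4}} = \frac{4}{1331249535}$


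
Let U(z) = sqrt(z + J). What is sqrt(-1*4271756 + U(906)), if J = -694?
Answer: sqrt(-4271756 + 2*sqrt(53)) ≈ 2066.8*I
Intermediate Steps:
U(z) = sqrt(-694 + z) (U(z) = sqrt(z - 694) = sqrt(-694 + z))
sqrt(-1*4271756 + U(906)) = sqrt(-1*4271756 + sqrt(-694 + 906)) = sqrt(-4271756 + sqrt(212)) = sqrt(-4271756 + 2*sqrt(53))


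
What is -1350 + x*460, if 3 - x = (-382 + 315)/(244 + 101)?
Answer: 358/3 ≈ 119.33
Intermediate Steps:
x = 1102/345 (x = 3 - (-382 + 315)/(244 + 101) = 3 - (-67)/345 = 3 - 1*(-67/345) = 3 + 67/345 = 1102/345 ≈ 3.1942)
-1350 + x*460 = -1350 + (1102/345)*460 = -1350 + 4408/3 = 358/3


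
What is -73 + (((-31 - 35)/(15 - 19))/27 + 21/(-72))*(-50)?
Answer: -3203/36 ≈ -88.972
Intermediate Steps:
-73 + (((-31 - 35)/(15 - 19))/27 + 21/(-72))*(-50) = -73 + (-66/(-4)*(1/27) + 21*(-1/72))*(-50) = -73 + (-66*(-¼)*(1/27) - 7/24)*(-50) = -73 + ((33/2)*(1/27) - 7/24)*(-50) = -73 + (11/18 - 7/24)*(-50) = -73 + (23/72)*(-50) = -73 - 575/36 = -3203/36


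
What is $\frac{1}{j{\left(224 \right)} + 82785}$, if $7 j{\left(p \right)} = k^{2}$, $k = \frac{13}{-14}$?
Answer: $\frac{1372}{113581189} \approx 1.2079 \cdot 10^{-5}$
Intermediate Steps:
$k = - \frac{13}{14}$ ($k = 13 \left(- \frac{1}{14}\right) = - \frac{13}{14} \approx -0.92857$)
$j{\left(p \right)} = \frac{169}{1372}$ ($j{\left(p \right)} = \frac{\left(- \frac{13}{14}\right)^{2}}{7} = \frac{1}{7} \cdot \frac{169}{196} = \frac{169}{1372}$)
$\frac{1}{j{\left(224 \right)} + 82785} = \frac{1}{\frac{169}{1372} + 82785} = \frac{1}{\frac{113581189}{1372}} = \frac{1372}{113581189}$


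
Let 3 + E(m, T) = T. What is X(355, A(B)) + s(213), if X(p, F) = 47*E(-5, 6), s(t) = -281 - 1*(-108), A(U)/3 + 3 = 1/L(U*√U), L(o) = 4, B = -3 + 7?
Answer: -32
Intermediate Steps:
B = 4
E(m, T) = -3 + T
A(U) = -33/4 (A(U) = -9 + 3/4 = -9 + 3*(¼) = -9 + ¾ = -33/4)
s(t) = -173 (s(t) = -281 + 108 = -173)
X(p, F) = 141 (X(p, F) = 47*(-3 + 6) = 47*3 = 141)
X(355, A(B)) + s(213) = 141 - 173 = -32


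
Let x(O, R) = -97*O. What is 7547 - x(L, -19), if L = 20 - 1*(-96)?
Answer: 18799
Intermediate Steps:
L = 116 (L = 20 + 96 = 116)
7547 - x(L, -19) = 7547 - (-97)*116 = 7547 - 1*(-11252) = 7547 + 11252 = 18799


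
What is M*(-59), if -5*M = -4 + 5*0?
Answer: -236/5 ≈ -47.200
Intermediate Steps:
M = ⅘ (M = -(-4 + 5*0)/5 = -(-4 + 0)/5 = -⅕*(-4) = ⅘ ≈ 0.80000)
M*(-59) = (⅘)*(-59) = -236/5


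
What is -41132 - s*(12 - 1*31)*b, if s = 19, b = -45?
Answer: -57377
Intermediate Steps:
-41132 - s*(12 - 1*31)*b = -41132 - 19*(12 - 1*31)*(-45) = -41132 - 19*(12 - 31)*(-45) = -41132 - 19*(-19)*(-45) = -41132 - (-361)*(-45) = -41132 - 1*16245 = -41132 - 16245 = -57377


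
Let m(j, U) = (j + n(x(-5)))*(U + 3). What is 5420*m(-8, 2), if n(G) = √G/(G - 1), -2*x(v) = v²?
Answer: -216800 - 135500*I*√2/27 ≈ -2.168e+5 - 7097.3*I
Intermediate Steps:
x(v) = -v²/2
n(G) = √G/(-1 + G)
m(j, U) = (3 + U)*(j - 5*I*√2/27) (m(j, U) = (j + √(-½*(-5)²)/(-1 - ½*(-5)²))*(U + 3) = (j + √(-½*25)/(-1 - ½*25))*(3 + U) = (j + √(-25/2)/(-1 - 25/2))*(3 + U) = (j + (5*I*√2/2)/(-27/2))*(3 + U) = (j + (5*I*√2/2)*(-2/27))*(3 + U) = (j - 5*I*√2/27)*(3 + U) = (3 + U)*(j - 5*I*√2/27))
5420*m(-8, 2) = 5420*(3*(-8) + 2*(-8) - 5*I*√2/9 - 5/27*I*2*√2) = 5420*(-24 - 16 - 5*I*√2/9 - 10*I*√2/27) = 5420*(-40 - 25*I*√2/27) = -216800 - 135500*I*√2/27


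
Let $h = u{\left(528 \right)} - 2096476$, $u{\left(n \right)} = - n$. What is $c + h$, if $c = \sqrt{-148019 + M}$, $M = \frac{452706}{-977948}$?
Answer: $-2097004 + \frac{i \sqrt{35390798252660666}}{488974} \approx -2.097 \cdot 10^{6} + 384.73 i$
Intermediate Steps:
$M = - \frac{226353}{488974}$ ($M = 452706 \left(- \frac{1}{977948}\right) = - \frac{226353}{488974} \approx -0.46291$)
$c = \frac{i \sqrt{35390798252660666}}{488974}$ ($c = \sqrt{-148019 - \frac{226353}{488974}} = \sqrt{- \frac{72377668859}{488974}} = \frac{i \sqrt{35390798252660666}}{488974} \approx 384.73 i$)
$h = -2097004$ ($h = \left(-1\right) 528 - 2096476 = -528 - 2096476 = -2097004$)
$c + h = \frac{i \sqrt{35390798252660666}}{488974} - 2097004 = -2097004 + \frac{i \sqrt{35390798252660666}}{488974}$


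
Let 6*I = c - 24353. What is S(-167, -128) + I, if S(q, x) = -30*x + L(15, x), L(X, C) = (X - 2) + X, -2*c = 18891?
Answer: -21181/12 ≈ -1765.1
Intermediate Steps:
c = -18891/2 (c = -½*18891 = -18891/2 ≈ -9445.5)
L(X, C) = -2 + 2*X (L(X, C) = (-2 + X) + X = -2 + 2*X)
S(q, x) = 28 - 30*x (S(q, x) = -30*x + (-2 + 2*15) = -30*x + (-2 + 30) = -30*x + 28 = 28 - 30*x)
I = -67597/12 (I = (-18891/2 - 24353)/6 = (⅙)*(-67597/2) = -67597/12 ≈ -5633.1)
S(-167, -128) + I = (28 - 30*(-128)) - 67597/12 = (28 + 3840) - 67597/12 = 3868 - 67597/12 = -21181/12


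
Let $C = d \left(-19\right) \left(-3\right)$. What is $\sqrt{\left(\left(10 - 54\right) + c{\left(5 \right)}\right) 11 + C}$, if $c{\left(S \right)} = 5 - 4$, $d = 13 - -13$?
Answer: $\sqrt{1009} \approx 31.765$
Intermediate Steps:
$d = 26$ ($d = 13 + 13 = 26$)
$c{\left(S \right)} = 1$ ($c{\left(S \right)} = 5 - 4 = 1$)
$C = 1482$ ($C = 26 \left(-19\right) \left(-3\right) = \left(-494\right) \left(-3\right) = 1482$)
$\sqrt{\left(\left(10 - 54\right) + c{\left(5 \right)}\right) 11 + C} = \sqrt{\left(\left(10 - 54\right) + 1\right) 11 + 1482} = \sqrt{\left(-44 + 1\right) 11 + 1482} = \sqrt{\left(-43\right) 11 + 1482} = \sqrt{-473 + 1482} = \sqrt{1009}$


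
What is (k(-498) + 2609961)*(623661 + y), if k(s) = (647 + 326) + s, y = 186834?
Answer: 2115745325820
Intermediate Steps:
k(s) = 973 + s
(k(-498) + 2609961)*(623661 + y) = ((973 - 498) + 2609961)*(623661 + 186834) = (475 + 2609961)*810495 = 2610436*810495 = 2115745325820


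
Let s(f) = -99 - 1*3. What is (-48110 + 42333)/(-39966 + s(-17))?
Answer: 109/756 ≈ 0.14418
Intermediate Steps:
s(f) = -102 (s(f) = -99 - 3 = -102)
(-48110 + 42333)/(-39966 + s(-17)) = (-48110 + 42333)/(-39966 - 102) = -5777/(-40068) = -5777*(-1/40068) = 109/756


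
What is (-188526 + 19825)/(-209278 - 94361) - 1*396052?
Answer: -6329298133/15981 ≈ -3.9605e+5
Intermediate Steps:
(-188526 + 19825)/(-209278 - 94361) - 1*396052 = -168701/(-303639) - 396052 = -168701*(-1/303639) - 396052 = 8879/15981 - 396052 = -6329298133/15981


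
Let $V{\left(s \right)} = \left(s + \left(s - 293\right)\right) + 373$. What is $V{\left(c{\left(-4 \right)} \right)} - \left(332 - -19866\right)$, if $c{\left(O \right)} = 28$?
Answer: $-20062$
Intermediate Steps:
$V{\left(s \right)} = 80 + 2 s$ ($V{\left(s \right)} = \left(s + \left(-293 + s\right)\right) + 373 = \left(-293 + 2 s\right) + 373 = 80 + 2 s$)
$V{\left(c{\left(-4 \right)} \right)} - \left(332 - -19866\right) = \left(80 + 2 \cdot 28\right) - \left(332 - -19866\right) = \left(80 + 56\right) - \left(332 + 19866\right) = 136 - 20198 = -20062$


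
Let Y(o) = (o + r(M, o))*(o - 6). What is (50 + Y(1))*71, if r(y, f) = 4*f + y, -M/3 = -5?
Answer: -3550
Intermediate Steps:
M = 15 (M = -3*(-5) = 15)
r(y, f) = y + 4*f
Y(o) = (-6 + o)*(15 + 5*o) (Y(o) = (o + (15 + 4*o))*(o - 6) = (15 + 5*o)*(-6 + o) = (-6 + o)*(15 + 5*o))
(50 + Y(1))*71 = (50 + (-90 - 15*1 + 5*1²))*71 = (50 + (-90 - 15 + 5*1))*71 = (50 + (-90 - 15 + 5))*71 = (50 - 100)*71 = -50*71 = -3550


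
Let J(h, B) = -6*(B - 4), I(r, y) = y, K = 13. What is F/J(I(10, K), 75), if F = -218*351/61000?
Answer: 12753/4331000 ≈ 0.0029446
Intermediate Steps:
F = -38259/30500 (F = -76518*1/61000 = -38259/30500 ≈ -1.2544)
J(h, B) = 24 - 6*B (J(h, B) = -6*(-4 + B) = 24 - 6*B)
F/J(I(10, K), 75) = -38259/(30500*(24 - 6*75)) = -38259/(30500*(24 - 450)) = -38259/30500/(-426) = -38259/30500*(-1/426) = 12753/4331000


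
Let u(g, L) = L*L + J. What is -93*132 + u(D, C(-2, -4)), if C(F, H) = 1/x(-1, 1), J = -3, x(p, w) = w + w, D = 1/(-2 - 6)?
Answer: -49115/4 ≈ -12279.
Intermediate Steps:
D = -⅛ (D = 1/(-8) = -⅛ ≈ -0.12500)
x(p, w) = 2*w
C(F, H) = ½ (C(F, H) = 1/(2*1) = 1/2 = ½)
u(g, L) = -3 + L² (u(g, L) = L*L - 3 = L² - 3 = -3 + L²)
-93*132 + u(D, C(-2, -4)) = -93*132 + (-3 + (½)²) = -12276 + (-3 + ¼) = -12276 - 11/4 = -49115/4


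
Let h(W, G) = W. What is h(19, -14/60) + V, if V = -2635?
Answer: -2616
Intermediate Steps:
h(19, -14/60) + V = 19 - 2635 = -2616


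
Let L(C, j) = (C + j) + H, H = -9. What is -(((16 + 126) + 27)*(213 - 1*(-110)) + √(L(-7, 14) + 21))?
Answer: -54587 - √19 ≈ -54591.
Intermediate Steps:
L(C, j) = -9 + C + j (L(C, j) = (C + j) - 9 = -9 + C + j)
-(((16 + 126) + 27)*(213 - 1*(-110)) + √(L(-7, 14) + 21)) = -(((16 + 126) + 27)*(213 - 1*(-110)) + √((-9 - 7 + 14) + 21)) = -((142 + 27)*(213 + 110) + √(-2 + 21)) = -(169*323 + √19) = -(54587 + √19) = -54587 - √19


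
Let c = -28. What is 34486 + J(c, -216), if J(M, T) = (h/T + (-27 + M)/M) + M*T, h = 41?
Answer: 61290091/1512 ≈ 40536.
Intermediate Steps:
J(M, T) = 41/T + M*T + (-27 + M)/M (J(M, T) = (41/T + (-27 + M)/M) + M*T = 41/T + M*T + (-27 + M)/M)
34486 + J(c, -216) = 34486 + (1 - 27/(-28) + 41/(-216) - 28*(-216)) = 34486 + (1 - 27*(-1/28) + 41*(-1/216) + 6048) = 34486 + (1 + 27/28 - 41/216 + 6048) = 34486 + 9147259/1512 = 61290091/1512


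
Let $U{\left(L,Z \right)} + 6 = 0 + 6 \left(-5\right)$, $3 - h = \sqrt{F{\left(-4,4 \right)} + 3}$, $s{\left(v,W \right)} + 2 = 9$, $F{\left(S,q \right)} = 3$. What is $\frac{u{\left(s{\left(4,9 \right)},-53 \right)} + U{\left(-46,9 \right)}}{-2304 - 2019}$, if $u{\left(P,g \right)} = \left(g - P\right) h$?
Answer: $\frac{72}{1441} - \frac{20 \sqrt{6}}{1441} \approx 0.015968$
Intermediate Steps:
$s{\left(v,W \right)} = 7$ ($s{\left(v,W \right)} = -2 + 9 = 7$)
$h = 3 - \sqrt{6}$ ($h = 3 - \sqrt{3 + 3} = 3 - \sqrt{6} \approx 0.55051$)
$U{\left(L,Z \right)} = -36$ ($U{\left(L,Z \right)} = -6 + \left(0 + 6 \left(-5\right)\right) = -6 + \left(0 - 30\right) = -6 - 30 = -36$)
$u{\left(P,g \right)} = \left(3 - \sqrt{6}\right) \left(g - P\right)$ ($u{\left(P,g \right)} = \left(g - P\right) \left(3 - \sqrt{6}\right) = \left(3 - \sqrt{6}\right) \left(g - P\right)$)
$\frac{u{\left(s{\left(4,9 \right)},-53 \right)} + U{\left(-46,9 \right)}}{-2304 - 2019} = \frac{- \left(3 - \sqrt{6}\right) \left(7 - -53\right) - 36}{-2304 - 2019} = \frac{- \left(3 - \sqrt{6}\right) \left(7 + 53\right) - 36}{-4323} = \left(\left(-1\right) \left(3 - \sqrt{6}\right) 60 - 36\right) \left(- \frac{1}{4323}\right) = \left(\left(-180 + 60 \sqrt{6}\right) - 36\right) \left(- \frac{1}{4323}\right) = \left(-216 + 60 \sqrt{6}\right) \left(- \frac{1}{4323}\right) = \frac{72}{1441} - \frac{20 \sqrt{6}}{1441}$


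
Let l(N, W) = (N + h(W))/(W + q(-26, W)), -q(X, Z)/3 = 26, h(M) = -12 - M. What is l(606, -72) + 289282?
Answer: 7231939/25 ≈ 2.8928e+5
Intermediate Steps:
q(X, Z) = -78 (q(X, Z) = -3*26 = -78)
l(N, W) = (-12 + N - W)/(-78 + W) (l(N, W) = (N + (-12 - W))/(W - 78) = (-12 + N - W)/(-78 + W))
l(606, -72) + 289282 = (-12 + 606 - 1*(-72))/(-78 - 72) + 289282 = (-12 + 606 + 72)/(-150) + 289282 = -1/150*666 + 289282 = -111/25 + 289282 = 7231939/25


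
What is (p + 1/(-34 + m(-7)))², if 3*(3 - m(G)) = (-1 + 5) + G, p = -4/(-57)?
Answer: 49/36100 ≈ 0.0013573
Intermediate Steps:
p = 4/57 (p = -4*(-1/57) = 4/57 ≈ 0.070175)
m(G) = 5/3 - G/3 (m(G) = 3 - ((-1 + 5) + G)/3 = 3 - (4 + G)/3 = 3 + (-4/3 - G/3) = 5/3 - G/3)
(p + 1/(-34 + m(-7)))² = (4/57 + 1/(-34 + (5/3 - ⅓*(-7))))² = (4/57 + 1/(-34 + (5/3 + 7/3)))² = (4/57 + 1/(-34 + 4))² = (4/57 + 1/(-30))² = (4/57 - 1/30)² = (7/190)² = 49/36100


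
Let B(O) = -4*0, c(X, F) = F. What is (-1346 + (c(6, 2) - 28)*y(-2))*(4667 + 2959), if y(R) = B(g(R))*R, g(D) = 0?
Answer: -10264596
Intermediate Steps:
B(O) = 0
y(R) = 0 (y(R) = 0*R = 0)
(-1346 + (c(6, 2) - 28)*y(-2))*(4667 + 2959) = (-1346 + (2 - 28)*0)*(4667 + 2959) = (-1346 - 26*0)*7626 = (-1346 + 0)*7626 = -1346*7626 = -10264596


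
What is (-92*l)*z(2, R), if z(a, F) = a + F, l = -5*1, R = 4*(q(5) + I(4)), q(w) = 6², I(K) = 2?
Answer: 70840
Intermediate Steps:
q(w) = 36
R = 152 (R = 4*(36 + 2) = 4*38 = 152)
l = -5
z(a, F) = F + a
(-92*l)*z(2, R) = (-92*(-5))*(152 + 2) = 460*154 = 70840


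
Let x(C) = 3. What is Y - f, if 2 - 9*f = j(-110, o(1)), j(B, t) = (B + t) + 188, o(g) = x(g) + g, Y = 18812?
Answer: 169388/9 ≈ 18821.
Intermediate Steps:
o(g) = 3 + g
j(B, t) = 188 + B + t
f = -80/9 (f = 2/9 - (188 - 110 + (3 + 1))/9 = 2/9 - (188 - 110 + 4)/9 = 2/9 - ⅑*82 = 2/9 - 82/9 = -80/9 ≈ -8.8889)
Y - f = 18812 - 1*(-80/9) = 18812 + 80/9 = 169388/9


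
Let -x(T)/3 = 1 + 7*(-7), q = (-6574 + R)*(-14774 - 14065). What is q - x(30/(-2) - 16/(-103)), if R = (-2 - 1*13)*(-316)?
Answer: 52890582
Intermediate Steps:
R = 4740 (R = (-2 - 13)*(-316) = -15*(-316) = 4740)
q = 52890726 (q = (-6574 + 4740)*(-14774 - 14065) = -1834*(-28839) = 52890726)
x(T) = 144 (x(T) = -3*(1 + 7*(-7)) = -3*(1 - 49) = -3*(-48) = 144)
q - x(30/(-2) - 16/(-103)) = 52890726 - 1*144 = 52890726 - 144 = 52890582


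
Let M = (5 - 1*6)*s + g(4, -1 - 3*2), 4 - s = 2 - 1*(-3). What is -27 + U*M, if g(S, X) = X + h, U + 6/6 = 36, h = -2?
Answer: -307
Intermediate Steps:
s = -1 (s = 4 - (2 - 1*(-3)) = 4 - (2 + 3) = 4 - 1*5 = 4 - 5 = -1)
U = 35 (U = -1 + 36 = 35)
g(S, X) = -2 + X (g(S, X) = X - 2 = -2 + X)
M = -8 (M = (5 - 1*6)*(-1) + (-2 + (-1 - 3*2)) = (5 - 6)*(-1) + (-2 + (-1 - 6)) = -1*(-1) + (-2 - 7) = 1 - 9 = -8)
-27 + U*M = -27 + 35*(-8) = -27 - 280 = -307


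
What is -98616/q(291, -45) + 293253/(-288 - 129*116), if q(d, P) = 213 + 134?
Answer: -535283341/1764148 ≈ -303.42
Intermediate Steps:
q(d, P) = 347
-98616/q(291, -45) + 293253/(-288 - 129*116) = -98616/347 + 293253/(-288 - 129*116) = -98616*1/347 + 293253/(-288 - 14964) = -98616/347 + 293253/(-15252) = -98616/347 + 293253*(-1/15252) = -98616/347 - 97751/5084 = -535283341/1764148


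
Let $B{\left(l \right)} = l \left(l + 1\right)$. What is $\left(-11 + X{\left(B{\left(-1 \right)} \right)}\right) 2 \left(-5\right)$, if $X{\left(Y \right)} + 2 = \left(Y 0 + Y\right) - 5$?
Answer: $180$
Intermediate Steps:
$B{\left(l \right)} = l \left(1 + l\right)$
$X{\left(Y \right)} = -7 + Y$ ($X{\left(Y \right)} = -2 - \left(5 - Y - Y 0\right) = -2 + \left(\left(0 + Y\right) - 5\right) = -2 + \left(Y - 5\right) = -2 + \left(-5 + Y\right) = -7 + Y$)
$\left(-11 + X{\left(B{\left(-1 \right)} \right)}\right) 2 \left(-5\right) = \left(-11 - 7\right) 2 \left(-5\right) = \left(-11 - 7\right) \left(-10\right) = \left(-18\right) \left(-10\right) = 180$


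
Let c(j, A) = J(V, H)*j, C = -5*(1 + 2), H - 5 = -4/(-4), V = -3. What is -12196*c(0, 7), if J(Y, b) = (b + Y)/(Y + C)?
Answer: 0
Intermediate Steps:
H = 6 (H = 5 - 4/(-4) = 5 - 4*(-¼) = 5 + 1 = 6)
C = -15 (C = -5*3 = -15)
J(Y, b) = (Y + b)/(-15 + Y) (J(Y, b) = (b + Y)/(Y - 15) = (Y + b)/(-15 + Y))
c(j, A) = -j/6 (c(j, A) = ((-3 + 6)/(-15 - 3))*j = (3/(-18))*j = (-1/18*3)*j = -j/6)
-12196*c(0, 7) = -(-6098)*0/3 = -12196*0 = 0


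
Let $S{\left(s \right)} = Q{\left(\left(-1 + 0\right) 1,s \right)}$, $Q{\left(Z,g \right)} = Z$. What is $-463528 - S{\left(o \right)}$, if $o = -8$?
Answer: $-463527$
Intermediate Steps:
$S{\left(s \right)} = -1$ ($S{\left(s \right)} = \left(-1 + 0\right) 1 = \left(-1\right) 1 = -1$)
$-463528 - S{\left(o \right)} = -463528 - -1 = -463528 + 1 = -463527$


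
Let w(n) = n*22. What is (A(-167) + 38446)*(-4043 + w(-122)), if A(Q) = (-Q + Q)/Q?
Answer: -258626242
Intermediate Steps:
A(Q) = 0 (A(Q) = 0/Q = 0)
w(n) = 22*n
(A(-167) + 38446)*(-4043 + w(-122)) = (0 + 38446)*(-4043 + 22*(-122)) = 38446*(-4043 - 2684) = 38446*(-6727) = -258626242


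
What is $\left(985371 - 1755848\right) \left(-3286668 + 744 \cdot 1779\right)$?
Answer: $1512517234884$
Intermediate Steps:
$\left(985371 - 1755848\right) \left(-3286668 + 744 \cdot 1779\right) = - 770477 \left(-3286668 + 1323576\right) = \left(-770477\right) \left(-1963092\right) = 1512517234884$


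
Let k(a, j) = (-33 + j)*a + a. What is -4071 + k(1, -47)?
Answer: -4150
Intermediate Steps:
k(a, j) = a + a*(-33 + j) (k(a, j) = a*(-33 + j) + a = a + a*(-33 + j))
-4071 + k(1, -47) = -4071 + 1*(-32 - 47) = -4071 + 1*(-79) = -4071 - 79 = -4150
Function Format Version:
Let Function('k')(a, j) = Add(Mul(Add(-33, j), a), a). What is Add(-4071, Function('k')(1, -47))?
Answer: -4150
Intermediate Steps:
Function('k')(a, j) = Add(a, Mul(a, Add(-33, j))) (Function('k')(a, j) = Add(Mul(a, Add(-33, j)), a) = Add(a, Mul(a, Add(-33, j))))
Add(-4071, Function('k')(1, -47)) = Add(-4071, Mul(1, Add(-32, -47))) = Add(-4071, Mul(1, -79)) = Add(-4071, -79) = -4150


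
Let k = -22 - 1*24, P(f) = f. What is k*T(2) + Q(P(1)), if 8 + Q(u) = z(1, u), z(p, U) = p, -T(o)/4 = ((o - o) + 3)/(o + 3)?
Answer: 517/5 ≈ 103.40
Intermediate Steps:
T(o) = -12/(3 + o) (T(o) = -4*((o - o) + 3)/(o + 3) = -4*(0 + 3)/(3 + o) = -12/(3 + o))
Q(u) = -7 (Q(u) = -8 + 1 = -7)
k = -46 (k = -22 - 24 = -46)
k*T(2) + Q(P(1)) = -(-552)/(3 + 2) - 7 = -(-552)/5 - 7 = -46*(-12/5) - 7 = 552/5 - 7 = 517/5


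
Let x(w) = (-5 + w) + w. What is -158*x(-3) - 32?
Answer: 1706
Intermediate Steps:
x(w) = -5 + 2*w
-158*x(-3) - 32 = -158*(-5 + 2*(-3)) - 32 = -158*(-5 - 6) - 32 = -158*(-11) - 32 = 1738 - 32 = 1706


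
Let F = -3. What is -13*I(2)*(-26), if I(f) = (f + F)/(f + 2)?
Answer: -169/2 ≈ -84.500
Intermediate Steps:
I(f) = (-3 + f)/(2 + f) (I(f) = (f - 3)/(f + 2) = (-3 + f)/(2 + f))
-13*I(2)*(-26) = -13*(-3 + 2)/(2 + 2)*(-26) = -13*(-1)/4*(-26) = -13*(-1/4)*(-26) = (13/4)*(-26) = -169/2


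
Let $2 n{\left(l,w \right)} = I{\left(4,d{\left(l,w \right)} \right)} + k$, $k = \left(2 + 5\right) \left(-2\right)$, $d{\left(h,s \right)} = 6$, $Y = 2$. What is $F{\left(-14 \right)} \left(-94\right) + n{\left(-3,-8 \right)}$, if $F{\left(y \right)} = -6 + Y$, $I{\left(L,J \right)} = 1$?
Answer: $\frac{739}{2} \approx 369.5$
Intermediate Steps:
$k = -14$ ($k = 7 \left(-2\right) = -14$)
$n{\left(l,w \right)} = - \frac{13}{2}$ ($n{\left(l,w \right)} = \frac{1 - 14}{2} = \frac{1}{2} \left(-13\right) = - \frac{13}{2}$)
$F{\left(y \right)} = -4$ ($F{\left(y \right)} = -6 + 2 = -4$)
$F{\left(-14 \right)} \left(-94\right) + n{\left(-3,-8 \right)} = \left(-4\right) \left(-94\right) - \frac{13}{2} = 376 - \frac{13}{2} = \frac{739}{2}$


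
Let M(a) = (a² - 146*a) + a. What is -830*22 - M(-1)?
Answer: -18406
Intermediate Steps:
M(a) = a² - 145*a
-830*22 - M(-1) = -830*22 - (-1)*(-145 - 1) = -18260 - (-1)*(-146) = -18260 - 1*146 = -18260 - 146 = -18406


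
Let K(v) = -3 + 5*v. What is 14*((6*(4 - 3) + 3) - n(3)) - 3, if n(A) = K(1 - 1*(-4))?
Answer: -185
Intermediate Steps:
n(A) = 22 (n(A) = -3 + 5*(1 - 1*(-4)) = -3 + 5*(1 + 4) = -3 + 5*5 = -3 + 25 = 22)
14*((6*(4 - 3) + 3) - n(3)) - 3 = 14*((6*(4 - 3) + 3) - 1*22) - 3 = 14*((6*1 + 3) - 22) - 3 = 14*((6 + 3) - 22) - 3 = 14*(9 - 22) - 3 = 14*(-13) - 3 = -182 - 3 = -185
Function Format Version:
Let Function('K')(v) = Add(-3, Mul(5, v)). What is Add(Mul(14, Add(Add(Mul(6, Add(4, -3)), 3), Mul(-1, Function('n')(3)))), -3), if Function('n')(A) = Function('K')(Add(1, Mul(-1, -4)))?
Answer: -185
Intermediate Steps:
Function('n')(A) = 22 (Function('n')(A) = Add(-3, Mul(5, Add(1, Mul(-1, -4)))) = Add(-3, Mul(5, Add(1, 4))) = Add(-3, Mul(5, 5)) = Add(-3, 25) = 22)
Add(Mul(14, Add(Add(Mul(6, Add(4, -3)), 3), Mul(-1, Function('n')(3)))), -3) = Add(Mul(14, Add(Add(Mul(6, Add(4, -3)), 3), Mul(-1, 22))), -3) = Add(Mul(14, Add(Add(Mul(6, 1), 3), -22)), -3) = Add(Mul(14, Add(Add(6, 3), -22)), -3) = Add(Mul(14, Add(9, -22)), -3) = Add(Mul(14, -13), -3) = Add(-182, -3) = -185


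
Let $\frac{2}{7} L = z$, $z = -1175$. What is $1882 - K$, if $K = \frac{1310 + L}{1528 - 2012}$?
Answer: $\frac{1816171}{968} \approx 1876.2$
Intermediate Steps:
$L = - \frac{8225}{2}$ ($L = \frac{7}{2} \left(-1175\right) = - \frac{8225}{2} \approx -4112.5$)
$K = \frac{5605}{968}$ ($K = \frac{1310 - \frac{8225}{2}}{1528 - 2012} = - \frac{5605}{2 \left(-484\right)} = \left(- \frac{5605}{2}\right) \left(- \frac{1}{484}\right) = \frac{5605}{968} \approx 5.7903$)
$1882 - K = 1882 - \frac{5605}{968} = \frac{1816171}{968}$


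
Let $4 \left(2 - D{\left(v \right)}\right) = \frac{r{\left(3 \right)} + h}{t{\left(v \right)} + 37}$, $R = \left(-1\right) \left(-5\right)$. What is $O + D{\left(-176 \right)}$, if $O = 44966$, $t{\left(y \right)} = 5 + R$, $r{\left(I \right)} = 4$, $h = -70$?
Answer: $\frac{4227025}{94} \approx 44968.0$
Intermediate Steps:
$R = 5$
$t{\left(y \right)} = 10$ ($t{\left(y \right)} = 5 + 5 = 10$)
$D{\left(v \right)} = \frac{221}{94}$ ($D{\left(v \right)} = 2 - \frac{\left(4 - 70\right) \frac{1}{10 + 37}}{4} = 2 - \frac{\left(-66\right) \frac{1}{47}}{4} = 2 - - \frac{33}{94} = 2 + \frac{33}{94} = \frac{221}{94}$)
$O + D{\left(-176 \right)} = 44966 + \frac{221}{94} = \frac{4227025}{94}$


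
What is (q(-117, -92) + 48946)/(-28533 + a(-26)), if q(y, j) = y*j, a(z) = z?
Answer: -59710/28559 ≈ -2.0908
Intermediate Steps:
q(y, j) = j*y
(q(-117, -92) + 48946)/(-28533 + a(-26)) = (-92*(-117) + 48946)/(-28533 - 26) = (10764 + 48946)/(-28559) = 59710*(-1/28559) = -59710/28559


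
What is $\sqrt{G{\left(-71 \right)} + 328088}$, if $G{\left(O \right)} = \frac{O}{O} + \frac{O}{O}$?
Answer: $\sqrt{328090} \approx 572.79$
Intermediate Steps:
$G{\left(O \right)} = 2$ ($G{\left(O \right)} = 1 + 1 = 2$)
$\sqrt{G{\left(-71 \right)} + 328088} = \sqrt{2 + 328088} = \sqrt{328090}$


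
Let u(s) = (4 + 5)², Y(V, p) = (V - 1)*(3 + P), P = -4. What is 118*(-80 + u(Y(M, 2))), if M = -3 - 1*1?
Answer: 118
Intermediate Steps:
M = -4 (M = -3 - 1 = -4)
Y(V, p) = 1 - V (Y(V, p) = (V - 1)*(3 - 4) = (-1 + V)*(-1) = 1 - V)
u(s) = 81 (u(s) = 9² = 81)
118*(-80 + u(Y(M, 2))) = 118*(-80 + 81) = 118*1 = 118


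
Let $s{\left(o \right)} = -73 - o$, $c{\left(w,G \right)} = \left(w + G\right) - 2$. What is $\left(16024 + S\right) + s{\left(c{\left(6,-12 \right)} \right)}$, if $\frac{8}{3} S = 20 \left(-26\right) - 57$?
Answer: $\frac{125941}{8} \approx 15743.0$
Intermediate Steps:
$c{\left(w,G \right)} = -2 + G + w$ ($c{\left(w,G \right)} = \left(G + w\right) - 2 = -2 + G + w$)
$S = - \frac{1731}{8}$ ($S = \frac{3 \left(20 \left(-26\right) - 57\right)}{8} = \frac{3 \left(-520 - 57\right)}{8} = \frac{3}{8} \left(-577\right) = - \frac{1731}{8} \approx -216.38$)
$\left(16024 + S\right) + s{\left(c{\left(6,-12 \right)} \right)} = \left(16024 - \frac{1731}{8}\right) - 65 = \frac{126461}{8} - 65 = \frac{125941}{8}$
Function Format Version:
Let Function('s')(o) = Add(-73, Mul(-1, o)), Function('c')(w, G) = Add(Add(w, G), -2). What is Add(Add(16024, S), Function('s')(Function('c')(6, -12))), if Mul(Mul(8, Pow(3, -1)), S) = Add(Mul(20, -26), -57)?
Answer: Rational(125941, 8) ≈ 15743.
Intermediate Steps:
Function('c')(w, G) = Add(-2, G, w) (Function('c')(w, G) = Add(Add(G, w), -2) = Add(-2, G, w))
S = Rational(-1731, 8) (S = Mul(Rational(3, 8), Add(Mul(20, -26), -57)) = Mul(Rational(3, 8), Add(-520, -57)) = Mul(Rational(3, 8), -577) = Rational(-1731, 8) ≈ -216.38)
Add(Add(16024, S), Function('s')(Function('c')(6, -12))) = Add(Add(16024, Rational(-1731, 8)), Add(-73, Mul(-1, Add(-2, -12, 6)))) = Add(Rational(126461, 8), Add(-73, Mul(-1, -8))) = Add(Rational(126461, 8), Add(-73, 8)) = Add(Rational(126461, 8), -65) = Rational(125941, 8)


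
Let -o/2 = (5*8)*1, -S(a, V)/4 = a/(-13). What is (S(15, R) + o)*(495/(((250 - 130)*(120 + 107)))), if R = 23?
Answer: -8085/5902 ≈ -1.3699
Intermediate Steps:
S(a, V) = 4*a/13 (S(a, V) = -4*a/(-13) = -4*a*(-1)/13 = -(-4)*a/13 = 4*a/13)
o = -80 (o = -2*5*8 = -80 ≈ -80.000)
(S(15, R) + o)*(495/(((250 - 130)*(120 + 107)))) = ((4/13)*15 - 80)*(495/(((250 - 130)*(120 + 107)))) = (60/13 - 80)*(495/((120*227))) = -485100/(13*27240) = -980/13*33/1816 = -8085/5902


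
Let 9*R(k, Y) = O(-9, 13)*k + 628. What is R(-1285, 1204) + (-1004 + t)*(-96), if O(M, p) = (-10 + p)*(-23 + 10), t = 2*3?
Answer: 913015/9 ≈ 1.0145e+5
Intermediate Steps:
t = 6
O(M, p) = 130 - 13*p (O(M, p) = (-10 + p)*(-13) = 130 - 13*p)
R(k, Y) = 628/9 - 13*k/3 (R(k, Y) = ((130 - 13*13)*k + 628)/9 = ((130 - 169)*k + 628)/9 = (-39*k + 628)/9 = (628 - 39*k)/9 = 628/9 - 13*k/3)
R(-1285, 1204) + (-1004 + t)*(-96) = (628/9 - 13/3*(-1285)) + (-1004 + 6)*(-96) = (628/9 + 16705/3) - 998*(-96) = 50743/9 + 95808 = 913015/9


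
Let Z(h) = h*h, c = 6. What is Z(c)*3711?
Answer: 133596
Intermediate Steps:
Z(h) = h²
Z(c)*3711 = 6²*3711 = 36*3711 = 133596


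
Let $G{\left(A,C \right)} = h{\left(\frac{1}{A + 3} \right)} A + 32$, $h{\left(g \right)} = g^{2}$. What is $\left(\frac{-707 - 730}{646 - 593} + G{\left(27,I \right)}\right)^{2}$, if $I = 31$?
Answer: $\frac{679071481}{28090000} \approx 24.175$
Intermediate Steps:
$G{\left(A,C \right)} = 32 + \frac{A}{\left(3 + A\right)^{2}}$ ($G{\left(A,C \right)} = \left(\frac{1}{A + 3}\right)^{2} A + 32 = \left(\frac{1}{3 + A}\right)^{2} A + 32 = \frac{A}{\left(3 + A\right)^{2}} + 32 = 32 + \frac{A}{\left(3 + A\right)^{2}}$)
$\left(\frac{-707 - 730}{646 - 593} + G{\left(27,I \right)}\right)^{2} = \left(\frac{-707 - 730}{646 - 593} + \left(32 + \frac{27}{\left(3 + 27\right)^{2}}\right)\right)^{2} = \left(- \frac{1437}{53} + \left(32 + \frac{27}{900}\right)\right)^{2} = \left(\left(-1437\right) \frac{1}{53} + \left(32 + 27 \cdot \frac{1}{900}\right)\right)^{2} = \left(- \frac{1437}{53} + \left(32 + \frac{3}{100}\right)\right)^{2} = \left(- \frac{1437}{53} + \frac{3203}{100}\right)^{2} = \left(\frac{26059}{5300}\right)^{2} = \frac{679071481}{28090000}$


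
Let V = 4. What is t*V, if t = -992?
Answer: -3968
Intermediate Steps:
t*V = -992*4 = -3968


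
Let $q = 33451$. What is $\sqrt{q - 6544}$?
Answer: $\sqrt{26907} \approx 164.03$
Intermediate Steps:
$\sqrt{q - 6544} = \sqrt{33451 - 6544} = \sqrt{26907}$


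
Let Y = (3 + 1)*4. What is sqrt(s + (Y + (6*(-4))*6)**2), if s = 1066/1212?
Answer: sqrt(6017117622)/606 ≈ 128.00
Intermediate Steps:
Y = 16 (Y = 4*4 = 16)
s = 533/606 (s = 1066*(1/1212) = 533/606 ≈ 0.87954)
sqrt(s + (Y + (6*(-4))*6)**2) = sqrt(533/606 + (16 + (6*(-4))*6)**2) = sqrt(533/606 + (16 - 24*6)**2) = sqrt(533/606 + (16 - 144)**2) = sqrt(533/606 + (-128)**2) = sqrt(533/606 + 16384) = sqrt(9929237/606) = sqrt(6017117622)/606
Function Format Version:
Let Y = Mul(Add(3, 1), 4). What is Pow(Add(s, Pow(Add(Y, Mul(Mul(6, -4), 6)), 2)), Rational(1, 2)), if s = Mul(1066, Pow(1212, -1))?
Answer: Mul(Rational(1, 606), Pow(6017117622, Rational(1, 2))) ≈ 128.00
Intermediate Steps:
Y = 16 (Y = Mul(4, 4) = 16)
s = Rational(533, 606) (s = Mul(1066, Rational(1, 1212)) = Rational(533, 606) ≈ 0.87954)
Pow(Add(s, Pow(Add(Y, Mul(Mul(6, -4), 6)), 2)), Rational(1, 2)) = Pow(Add(Rational(533, 606), Pow(Add(16, Mul(Mul(6, -4), 6)), 2)), Rational(1, 2)) = Pow(Add(Rational(533, 606), Pow(Add(16, Mul(-24, 6)), 2)), Rational(1, 2)) = Pow(Add(Rational(533, 606), Pow(Add(16, -144), 2)), Rational(1, 2)) = Pow(Add(Rational(533, 606), Pow(-128, 2)), Rational(1, 2)) = Pow(Add(Rational(533, 606), 16384), Rational(1, 2)) = Pow(Rational(9929237, 606), Rational(1, 2)) = Mul(Rational(1, 606), Pow(6017117622, Rational(1, 2)))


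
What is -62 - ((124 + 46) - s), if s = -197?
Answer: -429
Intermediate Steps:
-62 - ((124 + 46) - s) = -62 - ((124 + 46) - 1*(-197)) = -62 - (170 + 197) = -62 - 1*367 = -62 - 367 = -429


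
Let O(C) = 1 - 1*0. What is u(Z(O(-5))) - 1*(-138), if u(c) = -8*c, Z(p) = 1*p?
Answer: 130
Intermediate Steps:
O(C) = 1 (O(C) = 1 + 0 = 1)
Z(p) = p
u(Z(O(-5))) - 1*(-138) = -8*1 - 1*(-138) = -8 + 138 = 130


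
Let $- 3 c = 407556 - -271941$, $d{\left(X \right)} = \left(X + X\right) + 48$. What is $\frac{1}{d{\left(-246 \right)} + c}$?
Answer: $- \frac{1}{226943} \approx -4.4064 \cdot 10^{-6}$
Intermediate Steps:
$d{\left(X \right)} = 48 + 2 X$ ($d{\left(X \right)} = 2 X + 48 = 48 + 2 X$)
$c = -226499$ ($c = - \frac{407556 - -271941}{3} = - \frac{407556 + 271941}{3} = \left(- \frac{1}{3}\right) 679497 = -226499$)
$\frac{1}{d{\left(-246 \right)} + c} = \frac{1}{\left(48 + 2 \left(-246\right)\right) - 226499} = \frac{1}{\left(48 - 492\right) - 226499} = \frac{1}{-444 - 226499} = \frac{1}{-226943} = - \frac{1}{226943}$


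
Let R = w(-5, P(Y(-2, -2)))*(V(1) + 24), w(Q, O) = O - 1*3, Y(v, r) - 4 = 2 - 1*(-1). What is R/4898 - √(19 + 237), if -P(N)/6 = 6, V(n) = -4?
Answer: -39574/2449 ≈ -16.159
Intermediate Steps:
Y(v, r) = 7 (Y(v, r) = 4 + (2 - 1*(-1)) = 4 + (2 + 1) = 4 + 3 = 7)
P(N) = -36 (P(N) = -6*6 = -36)
w(Q, O) = -3 + O (w(Q, O) = O - 3 = -3 + O)
R = -780 (R = (-3 - 36)*(-4 + 24) = -39*20 = -780)
R/4898 - √(19 + 237) = -780/4898 - √(19 + 237) = -780*1/4898 - √256 = -390/2449 - 1*16 = -390/2449 - 16 = -39574/2449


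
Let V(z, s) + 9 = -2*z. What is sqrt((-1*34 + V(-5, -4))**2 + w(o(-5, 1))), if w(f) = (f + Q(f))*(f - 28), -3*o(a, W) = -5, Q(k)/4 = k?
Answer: sqrt(7826)/3 ≈ 29.488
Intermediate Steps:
Q(k) = 4*k
V(z, s) = -9 - 2*z
o(a, W) = 5/3 (o(a, W) = -1/3*(-5) = 5/3)
w(f) = 5*f*(-28 + f) (w(f) = (f + 4*f)*(f - 28) = (5*f)*(-28 + f) = 5*f*(-28 + f))
sqrt((-1*34 + V(-5, -4))**2 + w(o(-5, 1))) = sqrt((-1*34 + (-9 - 2*(-5)))**2 + 5*(5/3)*(-28 + 5/3)) = sqrt((-34 + (-9 + 10))**2 + 5*(5/3)*(-79/3)) = sqrt((-34 + 1)**2 - 1975/9) = sqrt((-33)**2 - 1975/9) = sqrt(1089 - 1975/9) = sqrt(7826/9) = sqrt(7826)/3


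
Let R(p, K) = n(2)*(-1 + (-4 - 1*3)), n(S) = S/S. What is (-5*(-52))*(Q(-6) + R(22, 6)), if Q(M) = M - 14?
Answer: -7280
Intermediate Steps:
n(S) = 1
Q(M) = -14 + M
R(p, K) = -8 (R(p, K) = 1*(-1 + (-4 - 1*3)) = 1*(-1 + (-4 - 3)) = 1*(-1 - 7) = 1*(-8) = -8)
(-5*(-52))*(Q(-6) + R(22, 6)) = (-5*(-52))*((-14 - 6) - 8) = 260*(-20 - 8) = 260*(-28) = -7280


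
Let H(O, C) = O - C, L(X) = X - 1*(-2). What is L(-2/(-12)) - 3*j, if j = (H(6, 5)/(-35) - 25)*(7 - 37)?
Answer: -94517/42 ≈ -2250.4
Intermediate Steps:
L(X) = 2 + X (L(X) = X + 2 = 2 + X)
j = 5256/7 (j = ((6 - 1*5)/(-35) - 25)*(7 - 37) = ((6 - 5)*(-1/35) - 25)*(-30) = (1*(-1/35) - 25)*(-30) = (-1/35 - 25)*(-30) = -876/35*(-30) = 5256/7 ≈ 750.86)
L(-2/(-12)) - 3*j = (2 - 2/(-12)) - 3*5256/7 = (2 - 2*(-1/12)) - 15768/7 = (2 + ⅙) - 15768/7 = 13/6 - 15768/7 = -94517/42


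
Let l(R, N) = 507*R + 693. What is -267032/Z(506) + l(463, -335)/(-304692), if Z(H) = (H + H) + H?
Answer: -6809991913/38543538 ≈ -176.68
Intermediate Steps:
l(R, N) = 693 + 507*R
Z(H) = 3*H (Z(H) = 2*H + H = 3*H)
-267032/Z(506) + l(463, -335)/(-304692) = -267032/(3*506) + (693 + 507*463)/(-304692) = -267032/1518 + (693 + 234741)*(-1/304692) = -267032*1/1518 + 235434*(-1/304692) = -133516/759 - 39239/50782 = -6809991913/38543538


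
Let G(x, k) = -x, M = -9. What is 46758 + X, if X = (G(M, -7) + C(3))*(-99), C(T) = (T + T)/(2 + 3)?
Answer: 228741/5 ≈ 45748.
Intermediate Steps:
C(T) = 2*T/5 (C(T) = (2*T)/5 = (2*T)*(⅕) = 2*T/5)
X = -5049/5 (X = (-1*(-9) + (⅖)*3)*(-99) = (9 + 6/5)*(-99) = (51/5)*(-99) = -5049/5 ≈ -1009.8)
46758 + X = 46758 - 5049/5 = 228741/5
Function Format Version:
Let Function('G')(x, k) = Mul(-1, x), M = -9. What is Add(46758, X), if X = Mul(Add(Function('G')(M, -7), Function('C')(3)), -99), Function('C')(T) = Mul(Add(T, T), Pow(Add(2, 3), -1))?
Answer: Rational(228741, 5) ≈ 45748.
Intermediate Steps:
Function('C')(T) = Mul(Rational(2, 5), T) (Function('C')(T) = Mul(Mul(2, T), Pow(5, -1)) = Mul(Mul(2, T), Rational(1, 5)) = Mul(Rational(2, 5), T))
X = Rational(-5049, 5) (X = Mul(Add(Mul(-1, -9), Mul(Rational(2, 5), 3)), -99) = Mul(Add(9, Rational(6, 5)), -99) = Mul(Rational(51, 5), -99) = Rational(-5049, 5) ≈ -1009.8)
Add(46758, X) = Add(46758, Rational(-5049, 5)) = Rational(228741, 5)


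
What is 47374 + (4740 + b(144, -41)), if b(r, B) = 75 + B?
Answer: 52148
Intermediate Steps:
47374 + (4740 + b(144, -41)) = 47374 + (4740 + (75 - 41)) = 47374 + (4740 + 34) = 47374 + 4774 = 52148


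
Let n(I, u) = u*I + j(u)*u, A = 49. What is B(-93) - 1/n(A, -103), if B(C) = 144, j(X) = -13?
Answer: 533953/3708 ≈ 144.00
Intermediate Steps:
n(I, u) = -13*u + I*u (n(I, u) = u*I - 13*u = I*u - 13*u = -13*u + I*u)
B(-93) - 1/n(A, -103) = 144 - 1/((-103*(-13 + 49))) = 144 - 1/((-103*36)) = 144 - 1/(-3708) = 144 - 1*(-1/3708) = 144 + 1/3708 = 533953/3708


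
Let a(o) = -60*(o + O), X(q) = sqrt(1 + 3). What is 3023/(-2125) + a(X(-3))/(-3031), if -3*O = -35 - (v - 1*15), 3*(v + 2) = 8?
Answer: -24088139/19322625 ≈ -1.2466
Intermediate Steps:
v = 2/3 (v = -2 + (1/3)*8 = -2 + 8/3 = 2/3 ≈ 0.66667)
O = 62/9 (O = -(-35 - (2/3 - 1*15))/3 = -(-35 - (2/3 - 15))/3 = -(-35 - 1*(-43/3))/3 = -(-35 + 43/3)/3 = -1/3*(-62/3) = 62/9 ≈ 6.8889)
X(q) = 2 (X(q) = sqrt(4) = 2)
a(o) = -1240/3 - 60*o (a(o) = -60*(o + 62/9) = -60*(62/9 + o) = -1240/3 - 60*o)
3023/(-2125) + a(X(-3))/(-3031) = 3023/(-2125) + (-1240/3 - 60*2)/(-3031) = 3023*(-1/2125) + (-1240/3 - 120)*(-1/3031) = -3023/2125 - 1600/3*(-1/3031) = -3023/2125 + 1600/9093 = -24088139/19322625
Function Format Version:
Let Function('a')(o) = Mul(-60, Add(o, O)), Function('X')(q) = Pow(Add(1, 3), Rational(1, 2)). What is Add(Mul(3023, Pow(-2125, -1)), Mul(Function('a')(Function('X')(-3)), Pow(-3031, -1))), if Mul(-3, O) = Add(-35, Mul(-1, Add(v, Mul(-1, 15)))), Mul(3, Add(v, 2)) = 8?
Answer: Rational(-24088139, 19322625) ≈ -1.2466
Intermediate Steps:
v = Rational(2, 3) (v = Add(-2, Mul(Rational(1, 3), 8)) = Add(-2, Rational(8, 3)) = Rational(2, 3) ≈ 0.66667)
O = Rational(62, 9) (O = Mul(Rational(-1, 3), Add(-35, Mul(-1, Add(Rational(2, 3), Mul(-1, 15))))) = Mul(Rational(-1, 3), Add(-35, Mul(-1, Add(Rational(2, 3), -15)))) = Mul(Rational(-1, 3), Add(-35, Mul(-1, Rational(-43, 3)))) = Mul(Rational(-1, 3), Add(-35, Rational(43, 3))) = Mul(Rational(-1, 3), Rational(-62, 3)) = Rational(62, 9) ≈ 6.8889)
Function('X')(q) = 2 (Function('X')(q) = Pow(4, Rational(1, 2)) = 2)
Function('a')(o) = Add(Rational(-1240, 3), Mul(-60, o)) (Function('a')(o) = Mul(-60, Add(o, Rational(62, 9))) = Mul(-60, Add(Rational(62, 9), o)) = Add(Rational(-1240, 3), Mul(-60, o)))
Add(Mul(3023, Pow(-2125, -1)), Mul(Function('a')(Function('X')(-3)), Pow(-3031, -1))) = Add(Mul(3023, Pow(-2125, -1)), Mul(Add(Rational(-1240, 3), Mul(-60, 2)), Pow(-3031, -1))) = Add(Mul(3023, Rational(-1, 2125)), Mul(Add(Rational(-1240, 3), -120), Rational(-1, 3031))) = Add(Rational(-3023, 2125), Mul(Rational(-1600, 3), Rational(-1, 3031))) = Add(Rational(-3023, 2125), Rational(1600, 9093)) = Rational(-24088139, 19322625)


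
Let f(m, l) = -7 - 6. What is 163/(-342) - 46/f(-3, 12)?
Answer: 13613/4446 ≈ 3.0619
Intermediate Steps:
f(m, l) = -13
163/(-342) - 46/f(-3, 12) = 163/(-342) - 46/(-13) = 163*(-1/342) - 46*(-1/13) = -163/342 + 46/13 = 13613/4446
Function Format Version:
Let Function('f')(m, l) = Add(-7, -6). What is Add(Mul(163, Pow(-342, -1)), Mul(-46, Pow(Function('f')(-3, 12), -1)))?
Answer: Rational(13613, 4446) ≈ 3.0619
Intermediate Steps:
Function('f')(m, l) = -13
Add(Mul(163, Pow(-342, -1)), Mul(-46, Pow(Function('f')(-3, 12), -1))) = Add(Mul(163, Pow(-342, -1)), Mul(-46, Pow(-13, -1))) = Add(Mul(163, Rational(-1, 342)), Mul(-46, Rational(-1, 13))) = Add(Rational(-163, 342), Rational(46, 13)) = Rational(13613, 4446)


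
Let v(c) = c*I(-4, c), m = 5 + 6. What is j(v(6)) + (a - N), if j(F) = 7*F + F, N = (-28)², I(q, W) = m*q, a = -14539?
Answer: -17435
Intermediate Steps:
m = 11
I(q, W) = 11*q
N = 784
v(c) = -44*c (v(c) = c*(11*(-4)) = c*(-44) = -44*c)
j(F) = 8*F
j(v(6)) + (a - N) = 8*(-44*6) + (-14539 - 1*784) = 8*(-264) + (-14539 - 784) = -2112 - 15323 = -17435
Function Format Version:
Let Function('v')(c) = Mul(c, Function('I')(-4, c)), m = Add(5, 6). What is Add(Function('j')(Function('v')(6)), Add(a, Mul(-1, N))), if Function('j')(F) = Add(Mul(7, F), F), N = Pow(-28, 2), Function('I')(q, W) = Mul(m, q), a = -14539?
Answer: -17435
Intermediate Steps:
m = 11
Function('I')(q, W) = Mul(11, q)
N = 784
Function('v')(c) = Mul(-44, c) (Function('v')(c) = Mul(c, Mul(11, -4)) = Mul(c, -44) = Mul(-44, c))
Function('j')(F) = Mul(8, F)
Add(Function('j')(Function('v')(6)), Add(a, Mul(-1, N))) = Add(Mul(8, Mul(-44, 6)), Add(-14539, Mul(-1, 784))) = Add(Mul(8, -264), Add(-14539, -784)) = Add(-2112, -15323) = -17435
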